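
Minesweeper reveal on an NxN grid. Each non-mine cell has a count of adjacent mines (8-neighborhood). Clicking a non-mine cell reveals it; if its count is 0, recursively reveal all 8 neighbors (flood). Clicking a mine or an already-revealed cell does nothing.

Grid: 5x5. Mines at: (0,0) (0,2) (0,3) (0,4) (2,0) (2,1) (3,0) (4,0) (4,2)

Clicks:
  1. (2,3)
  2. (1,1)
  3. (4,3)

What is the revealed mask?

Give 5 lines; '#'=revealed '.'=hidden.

Answer: .....
.####
..###
..###
...##

Derivation:
Click 1 (2,3) count=0: revealed 11 new [(1,2) (1,3) (1,4) (2,2) (2,3) (2,4) (3,2) (3,3) (3,4) (4,3) (4,4)] -> total=11
Click 2 (1,1) count=4: revealed 1 new [(1,1)] -> total=12
Click 3 (4,3) count=1: revealed 0 new [(none)] -> total=12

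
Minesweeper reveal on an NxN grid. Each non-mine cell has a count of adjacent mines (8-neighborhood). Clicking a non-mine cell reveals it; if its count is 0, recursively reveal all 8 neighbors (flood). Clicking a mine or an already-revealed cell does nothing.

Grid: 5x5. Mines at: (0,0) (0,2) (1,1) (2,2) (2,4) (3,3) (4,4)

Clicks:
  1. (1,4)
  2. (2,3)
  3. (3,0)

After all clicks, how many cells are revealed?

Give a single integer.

Click 1 (1,4) count=1: revealed 1 new [(1,4)] -> total=1
Click 2 (2,3) count=3: revealed 1 new [(2,3)] -> total=2
Click 3 (3,0) count=0: revealed 8 new [(2,0) (2,1) (3,0) (3,1) (3,2) (4,0) (4,1) (4,2)] -> total=10

Answer: 10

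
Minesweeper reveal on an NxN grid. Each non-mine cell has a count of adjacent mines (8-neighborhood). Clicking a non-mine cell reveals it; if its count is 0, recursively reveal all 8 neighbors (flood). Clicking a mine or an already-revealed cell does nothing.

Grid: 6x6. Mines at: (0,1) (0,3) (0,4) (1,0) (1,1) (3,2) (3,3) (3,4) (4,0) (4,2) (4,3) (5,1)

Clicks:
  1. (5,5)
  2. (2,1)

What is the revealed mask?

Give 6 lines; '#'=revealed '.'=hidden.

Click 1 (5,5) count=0: revealed 4 new [(4,4) (4,5) (5,4) (5,5)] -> total=4
Click 2 (2,1) count=3: revealed 1 new [(2,1)] -> total=5

Answer: ......
......
.#....
......
....##
....##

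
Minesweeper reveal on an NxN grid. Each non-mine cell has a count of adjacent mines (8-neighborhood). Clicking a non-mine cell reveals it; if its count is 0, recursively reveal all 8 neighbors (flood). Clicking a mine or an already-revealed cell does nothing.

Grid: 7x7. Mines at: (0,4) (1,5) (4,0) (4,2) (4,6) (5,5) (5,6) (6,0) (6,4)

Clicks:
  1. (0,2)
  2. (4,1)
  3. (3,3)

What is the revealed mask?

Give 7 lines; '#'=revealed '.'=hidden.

Answer: ####...
#####..
######.
######.
.#.###.
.......
.......

Derivation:
Click 1 (0,2) count=0: revealed 24 new [(0,0) (0,1) (0,2) (0,3) (1,0) (1,1) (1,2) (1,3) (1,4) (2,0) (2,1) (2,2) (2,3) (2,4) (2,5) (3,0) (3,1) (3,2) (3,3) (3,4) (3,5) (4,3) (4,4) (4,5)] -> total=24
Click 2 (4,1) count=2: revealed 1 new [(4,1)] -> total=25
Click 3 (3,3) count=1: revealed 0 new [(none)] -> total=25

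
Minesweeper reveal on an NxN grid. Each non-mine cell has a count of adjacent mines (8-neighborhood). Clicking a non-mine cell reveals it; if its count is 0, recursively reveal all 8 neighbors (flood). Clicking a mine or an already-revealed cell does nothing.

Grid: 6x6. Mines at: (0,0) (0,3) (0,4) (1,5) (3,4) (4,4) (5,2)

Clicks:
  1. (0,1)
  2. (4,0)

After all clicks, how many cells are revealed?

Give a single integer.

Click 1 (0,1) count=1: revealed 1 new [(0,1)] -> total=1
Click 2 (4,0) count=0: revealed 18 new [(1,0) (1,1) (1,2) (1,3) (2,0) (2,1) (2,2) (2,3) (3,0) (3,1) (3,2) (3,3) (4,0) (4,1) (4,2) (4,3) (5,0) (5,1)] -> total=19

Answer: 19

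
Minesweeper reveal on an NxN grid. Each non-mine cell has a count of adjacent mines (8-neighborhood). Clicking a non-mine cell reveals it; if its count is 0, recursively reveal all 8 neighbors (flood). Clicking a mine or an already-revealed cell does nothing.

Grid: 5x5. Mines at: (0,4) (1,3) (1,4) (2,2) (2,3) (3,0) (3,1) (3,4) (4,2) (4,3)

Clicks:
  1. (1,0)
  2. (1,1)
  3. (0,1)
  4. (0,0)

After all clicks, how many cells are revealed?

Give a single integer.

Answer: 8

Derivation:
Click 1 (1,0) count=0: revealed 8 new [(0,0) (0,1) (0,2) (1,0) (1,1) (1,2) (2,0) (2,1)] -> total=8
Click 2 (1,1) count=1: revealed 0 new [(none)] -> total=8
Click 3 (0,1) count=0: revealed 0 new [(none)] -> total=8
Click 4 (0,0) count=0: revealed 0 new [(none)] -> total=8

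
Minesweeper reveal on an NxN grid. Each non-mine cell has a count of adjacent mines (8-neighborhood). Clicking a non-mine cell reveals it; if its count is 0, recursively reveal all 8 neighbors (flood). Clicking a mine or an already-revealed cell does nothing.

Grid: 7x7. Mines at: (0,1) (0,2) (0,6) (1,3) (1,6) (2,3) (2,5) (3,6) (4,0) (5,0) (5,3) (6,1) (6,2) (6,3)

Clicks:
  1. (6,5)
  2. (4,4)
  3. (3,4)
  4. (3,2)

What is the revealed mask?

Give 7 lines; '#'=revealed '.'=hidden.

Answer: .......
.......
.......
..#.#..
....###
....###
....###

Derivation:
Click 1 (6,5) count=0: revealed 9 new [(4,4) (4,5) (4,6) (5,4) (5,5) (5,6) (6,4) (6,5) (6,6)] -> total=9
Click 2 (4,4) count=1: revealed 0 new [(none)] -> total=9
Click 3 (3,4) count=2: revealed 1 new [(3,4)] -> total=10
Click 4 (3,2) count=1: revealed 1 new [(3,2)] -> total=11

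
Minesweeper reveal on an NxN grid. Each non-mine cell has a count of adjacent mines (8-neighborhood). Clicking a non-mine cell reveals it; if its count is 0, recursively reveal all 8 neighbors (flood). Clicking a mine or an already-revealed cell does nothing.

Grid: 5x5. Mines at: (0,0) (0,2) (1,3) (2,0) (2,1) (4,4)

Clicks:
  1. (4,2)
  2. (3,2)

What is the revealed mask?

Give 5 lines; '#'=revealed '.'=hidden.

Click 1 (4,2) count=0: revealed 8 new [(3,0) (3,1) (3,2) (3,3) (4,0) (4,1) (4,2) (4,3)] -> total=8
Click 2 (3,2) count=1: revealed 0 new [(none)] -> total=8

Answer: .....
.....
.....
####.
####.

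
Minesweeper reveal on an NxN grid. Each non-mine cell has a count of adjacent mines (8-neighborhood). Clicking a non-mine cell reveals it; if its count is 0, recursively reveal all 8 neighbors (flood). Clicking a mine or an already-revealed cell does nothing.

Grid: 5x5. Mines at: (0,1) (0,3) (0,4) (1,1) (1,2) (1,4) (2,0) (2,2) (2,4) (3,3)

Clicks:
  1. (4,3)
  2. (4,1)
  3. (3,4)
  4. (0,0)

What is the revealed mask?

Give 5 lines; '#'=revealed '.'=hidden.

Answer: #....
.....
.....
###.#
####.

Derivation:
Click 1 (4,3) count=1: revealed 1 new [(4,3)] -> total=1
Click 2 (4,1) count=0: revealed 6 new [(3,0) (3,1) (3,2) (4,0) (4,1) (4,2)] -> total=7
Click 3 (3,4) count=2: revealed 1 new [(3,4)] -> total=8
Click 4 (0,0) count=2: revealed 1 new [(0,0)] -> total=9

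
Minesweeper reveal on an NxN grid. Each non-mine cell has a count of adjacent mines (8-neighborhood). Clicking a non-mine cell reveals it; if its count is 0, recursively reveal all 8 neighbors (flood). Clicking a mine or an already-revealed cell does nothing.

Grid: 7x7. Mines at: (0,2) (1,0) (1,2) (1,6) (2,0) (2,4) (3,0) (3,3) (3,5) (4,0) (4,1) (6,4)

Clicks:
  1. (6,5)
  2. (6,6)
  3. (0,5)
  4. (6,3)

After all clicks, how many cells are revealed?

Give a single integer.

Click 1 (6,5) count=1: revealed 1 new [(6,5)] -> total=1
Click 2 (6,6) count=0: revealed 5 new [(4,5) (4,6) (5,5) (5,6) (6,6)] -> total=6
Click 3 (0,5) count=1: revealed 1 new [(0,5)] -> total=7
Click 4 (6,3) count=1: revealed 1 new [(6,3)] -> total=8

Answer: 8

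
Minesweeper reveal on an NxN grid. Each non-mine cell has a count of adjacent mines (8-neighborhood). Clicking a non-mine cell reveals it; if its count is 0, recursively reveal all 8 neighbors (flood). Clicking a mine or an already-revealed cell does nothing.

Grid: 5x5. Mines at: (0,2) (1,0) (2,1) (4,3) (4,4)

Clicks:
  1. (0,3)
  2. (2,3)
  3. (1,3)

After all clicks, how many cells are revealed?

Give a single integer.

Answer: 11

Derivation:
Click 1 (0,3) count=1: revealed 1 new [(0,3)] -> total=1
Click 2 (2,3) count=0: revealed 10 new [(0,4) (1,2) (1,3) (1,4) (2,2) (2,3) (2,4) (3,2) (3,3) (3,4)] -> total=11
Click 3 (1,3) count=1: revealed 0 new [(none)] -> total=11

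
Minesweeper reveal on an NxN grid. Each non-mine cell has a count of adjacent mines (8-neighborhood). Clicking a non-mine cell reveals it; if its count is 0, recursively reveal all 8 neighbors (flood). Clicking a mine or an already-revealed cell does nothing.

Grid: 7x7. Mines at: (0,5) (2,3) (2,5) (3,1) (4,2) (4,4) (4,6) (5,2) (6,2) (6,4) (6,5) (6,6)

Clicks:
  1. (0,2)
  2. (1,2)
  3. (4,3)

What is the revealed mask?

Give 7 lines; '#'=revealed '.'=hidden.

Answer: #####..
#####..
###....
.......
...#...
.......
.......

Derivation:
Click 1 (0,2) count=0: revealed 13 new [(0,0) (0,1) (0,2) (0,3) (0,4) (1,0) (1,1) (1,2) (1,3) (1,4) (2,0) (2,1) (2,2)] -> total=13
Click 2 (1,2) count=1: revealed 0 new [(none)] -> total=13
Click 3 (4,3) count=3: revealed 1 new [(4,3)] -> total=14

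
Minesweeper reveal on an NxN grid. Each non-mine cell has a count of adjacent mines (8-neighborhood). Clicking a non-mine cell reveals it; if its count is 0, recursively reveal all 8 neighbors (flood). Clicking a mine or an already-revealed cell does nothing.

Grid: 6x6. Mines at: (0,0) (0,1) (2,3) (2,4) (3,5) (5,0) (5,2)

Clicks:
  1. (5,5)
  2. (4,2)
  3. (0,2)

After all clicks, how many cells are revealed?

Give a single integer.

Answer: 8

Derivation:
Click 1 (5,5) count=0: revealed 6 new [(4,3) (4,4) (4,5) (5,3) (5,4) (5,5)] -> total=6
Click 2 (4,2) count=1: revealed 1 new [(4,2)] -> total=7
Click 3 (0,2) count=1: revealed 1 new [(0,2)] -> total=8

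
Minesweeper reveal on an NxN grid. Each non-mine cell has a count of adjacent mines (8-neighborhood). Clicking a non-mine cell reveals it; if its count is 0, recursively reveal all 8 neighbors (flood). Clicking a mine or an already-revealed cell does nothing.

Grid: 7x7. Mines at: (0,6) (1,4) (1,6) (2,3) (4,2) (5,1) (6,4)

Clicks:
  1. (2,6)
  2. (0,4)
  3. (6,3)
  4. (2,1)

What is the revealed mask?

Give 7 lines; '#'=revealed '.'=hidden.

Answer: #####..
####...
###...#
###....
##.....
.......
...#...

Derivation:
Click 1 (2,6) count=1: revealed 1 new [(2,6)] -> total=1
Click 2 (0,4) count=1: revealed 1 new [(0,4)] -> total=2
Click 3 (6,3) count=1: revealed 1 new [(6,3)] -> total=3
Click 4 (2,1) count=0: revealed 16 new [(0,0) (0,1) (0,2) (0,3) (1,0) (1,1) (1,2) (1,3) (2,0) (2,1) (2,2) (3,0) (3,1) (3,2) (4,0) (4,1)] -> total=19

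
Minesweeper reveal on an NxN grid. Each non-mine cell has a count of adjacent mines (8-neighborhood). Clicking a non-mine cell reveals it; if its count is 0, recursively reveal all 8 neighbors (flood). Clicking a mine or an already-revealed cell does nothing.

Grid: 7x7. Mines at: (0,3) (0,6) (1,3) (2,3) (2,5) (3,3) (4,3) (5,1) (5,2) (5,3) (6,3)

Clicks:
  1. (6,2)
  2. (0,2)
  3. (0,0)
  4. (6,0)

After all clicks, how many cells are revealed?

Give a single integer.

Answer: 17

Derivation:
Click 1 (6,2) count=4: revealed 1 new [(6,2)] -> total=1
Click 2 (0,2) count=2: revealed 1 new [(0,2)] -> total=2
Click 3 (0,0) count=0: revealed 14 new [(0,0) (0,1) (1,0) (1,1) (1,2) (2,0) (2,1) (2,2) (3,0) (3,1) (3,2) (4,0) (4,1) (4,2)] -> total=16
Click 4 (6,0) count=1: revealed 1 new [(6,0)] -> total=17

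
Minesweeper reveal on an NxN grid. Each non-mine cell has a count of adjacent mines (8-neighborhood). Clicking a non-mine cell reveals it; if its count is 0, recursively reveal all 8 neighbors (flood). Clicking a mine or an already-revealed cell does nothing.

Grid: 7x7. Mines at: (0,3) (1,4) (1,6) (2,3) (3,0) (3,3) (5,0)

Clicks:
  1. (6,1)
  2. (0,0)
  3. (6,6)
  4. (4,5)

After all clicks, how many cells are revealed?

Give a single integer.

Answer: 33

Derivation:
Click 1 (6,1) count=1: revealed 1 new [(6,1)] -> total=1
Click 2 (0,0) count=0: revealed 9 new [(0,0) (0,1) (0,2) (1,0) (1,1) (1,2) (2,0) (2,1) (2,2)] -> total=10
Click 3 (6,6) count=0: revealed 23 new [(2,4) (2,5) (2,6) (3,4) (3,5) (3,6) (4,1) (4,2) (4,3) (4,4) (4,5) (4,6) (5,1) (5,2) (5,3) (5,4) (5,5) (5,6) (6,2) (6,3) (6,4) (6,5) (6,6)] -> total=33
Click 4 (4,5) count=0: revealed 0 new [(none)] -> total=33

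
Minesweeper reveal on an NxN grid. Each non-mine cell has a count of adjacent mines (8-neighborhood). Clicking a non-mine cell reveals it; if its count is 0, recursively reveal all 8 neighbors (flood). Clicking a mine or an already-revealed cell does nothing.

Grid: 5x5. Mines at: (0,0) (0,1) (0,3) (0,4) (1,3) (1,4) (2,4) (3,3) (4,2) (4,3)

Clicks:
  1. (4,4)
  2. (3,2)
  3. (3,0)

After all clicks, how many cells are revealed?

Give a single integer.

Answer: 12

Derivation:
Click 1 (4,4) count=2: revealed 1 new [(4,4)] -> total=1
Click 2 (3,2) count=3: revealed 1 new [(3,2)] -> total=2
Click 3 (3,0) count=0: revealed 10 new [(1,0) (1,1) (1,2) (2,0) (2,1) (2,2) (3,0) (3,1) (4,0) (4,1)] -> total=12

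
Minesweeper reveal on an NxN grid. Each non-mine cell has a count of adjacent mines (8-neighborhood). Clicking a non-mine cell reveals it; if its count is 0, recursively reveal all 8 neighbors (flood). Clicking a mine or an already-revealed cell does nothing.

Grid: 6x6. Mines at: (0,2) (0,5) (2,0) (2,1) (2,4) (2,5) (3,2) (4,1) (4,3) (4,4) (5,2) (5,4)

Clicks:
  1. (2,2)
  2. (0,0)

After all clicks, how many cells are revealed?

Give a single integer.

Answer: 5

Derivation:
Click 1 (2,2) count=2: revealed 1 new [(2,2)] -> total=1
Click 2 (0,0) count=0: revealed 4 new [(0,0) (0,1) (1,0) (1,1)] -> total=5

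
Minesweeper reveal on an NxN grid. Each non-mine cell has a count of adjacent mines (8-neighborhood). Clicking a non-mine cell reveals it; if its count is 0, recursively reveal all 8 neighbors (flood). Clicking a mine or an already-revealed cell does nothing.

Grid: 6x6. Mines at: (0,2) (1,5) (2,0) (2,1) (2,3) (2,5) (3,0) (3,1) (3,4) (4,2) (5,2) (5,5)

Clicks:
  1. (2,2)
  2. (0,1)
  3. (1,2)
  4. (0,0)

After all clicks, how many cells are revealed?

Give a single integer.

Answer: 6

Derivation:
Click 1 (2,2) count=3: revealed 1 new [(2,2)] -> total=1
Click 2 (0,1) count=1: revealed 1 new [(0,1)] -> total=2
Click 3 (1,2) count=3: revealed 1 new [(1,2)] -> total=3
Click 4 (0,0) count=0: revealed 3 new [(0,0) (1,0) (1,1)] -> total=6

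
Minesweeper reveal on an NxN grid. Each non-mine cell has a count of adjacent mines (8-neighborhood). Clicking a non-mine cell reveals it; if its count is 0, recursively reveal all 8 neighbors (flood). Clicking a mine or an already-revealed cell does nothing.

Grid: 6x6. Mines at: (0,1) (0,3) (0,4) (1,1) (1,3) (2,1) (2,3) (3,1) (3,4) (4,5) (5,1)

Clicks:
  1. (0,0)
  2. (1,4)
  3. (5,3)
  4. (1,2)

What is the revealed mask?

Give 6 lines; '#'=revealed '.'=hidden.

Answer: #.....
..#.#.
......
......
..###.
..###.

Derivation:
Click 1 (0,0) count=2: revealed 1 new [(0,0)] -> total=1
Click 2 (1,4) count=4: revealed 1 new [(1,4)] -> total=2
Click 3 (5,3) count=0: revealed 6 new [(4,2) (4,3) (4,4) (5,2) (5,3) (5,4)] -> total=8
Click 4 (1,2) count=6: revealed 1 new [(1,2)] -> total=9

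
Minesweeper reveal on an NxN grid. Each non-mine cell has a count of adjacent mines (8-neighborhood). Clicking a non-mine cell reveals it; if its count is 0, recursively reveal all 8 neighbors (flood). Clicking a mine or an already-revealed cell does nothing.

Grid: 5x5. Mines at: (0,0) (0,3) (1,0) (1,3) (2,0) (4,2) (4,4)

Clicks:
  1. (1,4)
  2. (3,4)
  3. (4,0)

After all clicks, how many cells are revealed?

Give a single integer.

Click 1 (1,4) count=2: revealed 1 new [(1,4)] -> total=1
Click 2 (3,4) count=1: revealed 1 new [(3,4)] -> total=2
Click 3 (4,0) count=0: revealed 4 new [(3,0) (3,1) (4,0) (4,1)] -> total=6

Answer: 6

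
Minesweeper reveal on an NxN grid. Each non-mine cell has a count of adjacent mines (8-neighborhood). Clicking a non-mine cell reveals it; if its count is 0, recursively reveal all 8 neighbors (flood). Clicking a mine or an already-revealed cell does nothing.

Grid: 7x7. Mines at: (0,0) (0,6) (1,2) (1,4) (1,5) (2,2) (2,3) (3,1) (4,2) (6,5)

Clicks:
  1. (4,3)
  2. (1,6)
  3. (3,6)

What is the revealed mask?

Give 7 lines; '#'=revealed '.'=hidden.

Answer: .......
......#
....###
...####
...####
...####
.......

Derivation:
Click 1 (4,3) count=1: revealed 1 new [(4,3)] -> total=1
Click 2 (1,6) count=2: revealed 1 new [(1,6)] -> total=2
Click 3 (3,6) count=0: revealed 14 new [(2,4) (2,5) (2,6) (3,3) (3,4) (3,5) (3,6) (4,4) (4,5) (4,6) (5,3) (5,4) (5,5) (5,6)] -> total=16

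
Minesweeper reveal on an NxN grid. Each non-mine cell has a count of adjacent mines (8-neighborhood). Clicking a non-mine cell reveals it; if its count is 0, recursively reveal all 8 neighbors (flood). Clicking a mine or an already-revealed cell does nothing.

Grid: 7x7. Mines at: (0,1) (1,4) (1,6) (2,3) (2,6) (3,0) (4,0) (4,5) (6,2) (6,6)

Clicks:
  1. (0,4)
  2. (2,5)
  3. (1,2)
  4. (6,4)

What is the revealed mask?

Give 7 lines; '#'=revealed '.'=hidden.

Answer: ....#..
..#....
.....#.
.......
.......
...###.
...###.

Derivation:
Click 1 (0,4) count=1: revealed 1 new [(0,4)] -> total=1
Click 2 (2,5) count=3: revealed 1 new [(2,5)] -> total=2
Click 3 (1,2) count=2: revealed 1 new [(1,2)] -> total=3
Click 4 (6,4) count=0: revealed 6 new [(5,3) (5,4) (5,5) (6,3) (6,4) (6,5)] -> total=9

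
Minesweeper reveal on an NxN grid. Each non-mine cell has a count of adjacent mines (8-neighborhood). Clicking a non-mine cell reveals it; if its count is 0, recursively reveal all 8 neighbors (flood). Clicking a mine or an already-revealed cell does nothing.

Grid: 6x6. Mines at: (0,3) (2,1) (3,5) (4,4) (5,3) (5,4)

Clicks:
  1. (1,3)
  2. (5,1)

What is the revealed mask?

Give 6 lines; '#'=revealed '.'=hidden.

Click 1 (1,3) count=1: revealed 1 new [(1,3)] -> total=1
Click 2 (5,1) count=0: revealed 9 new [(3,0) (3,1) (3,2) (4,0) (4,1) (4,2) (5,0) (5,1) (5,2)] -> total=10

Answer: ......
...#..
......
###...
###...
###...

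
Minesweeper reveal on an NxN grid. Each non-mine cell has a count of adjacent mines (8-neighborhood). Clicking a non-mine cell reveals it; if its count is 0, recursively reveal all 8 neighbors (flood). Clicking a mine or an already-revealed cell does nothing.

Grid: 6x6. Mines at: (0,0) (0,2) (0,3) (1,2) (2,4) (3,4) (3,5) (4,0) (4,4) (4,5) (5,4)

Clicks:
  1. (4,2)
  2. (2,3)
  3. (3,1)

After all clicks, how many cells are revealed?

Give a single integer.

Click 1 (4,2) count=0: revealed 12 new [(2,1) (2,2) (2,3) (3,1) (3,2) (3,3) (4,1) (4,2) (4,3) (5,1) (5,2) (5,3)] -> total=12
Click 2 (2,3) count=3: revealed 0 new [(none)] -> total=12
Click 3 (3,1) count=1: revealed 0 new [(none)] -> total=12

Answer: 12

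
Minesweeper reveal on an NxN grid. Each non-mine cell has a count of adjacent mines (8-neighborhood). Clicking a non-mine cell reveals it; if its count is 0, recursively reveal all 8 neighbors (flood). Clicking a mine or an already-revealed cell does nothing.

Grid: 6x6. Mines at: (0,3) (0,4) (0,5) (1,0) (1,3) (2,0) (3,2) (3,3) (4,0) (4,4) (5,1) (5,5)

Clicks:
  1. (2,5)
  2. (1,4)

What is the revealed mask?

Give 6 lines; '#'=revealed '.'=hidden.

Answer: ......
....##
....##
....##
......
......

Derivation:
Click 1 (2,5) count=0: revealed 6 new [(1,4) (1,5) (2,4) (2,5) (3,4) (3,5)] -> total=6
Click 2 (1,4) count=4: revealed 0 new [(none)] -> total=6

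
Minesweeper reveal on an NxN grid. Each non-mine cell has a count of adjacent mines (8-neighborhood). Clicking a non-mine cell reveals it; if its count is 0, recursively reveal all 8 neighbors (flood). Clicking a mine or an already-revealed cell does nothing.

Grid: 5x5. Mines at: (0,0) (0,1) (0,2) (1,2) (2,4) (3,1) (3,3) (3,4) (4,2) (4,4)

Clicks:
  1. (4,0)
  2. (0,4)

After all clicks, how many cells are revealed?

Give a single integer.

Answer: 5

Derivation:
Click 1 (4,0) count=1: revealed 1 new [(4,0)] -> total=1
Click 2 (0,4) count=0: revealed 4 new [(0,3) (0,4) (1,3) (1,4)] -> total=5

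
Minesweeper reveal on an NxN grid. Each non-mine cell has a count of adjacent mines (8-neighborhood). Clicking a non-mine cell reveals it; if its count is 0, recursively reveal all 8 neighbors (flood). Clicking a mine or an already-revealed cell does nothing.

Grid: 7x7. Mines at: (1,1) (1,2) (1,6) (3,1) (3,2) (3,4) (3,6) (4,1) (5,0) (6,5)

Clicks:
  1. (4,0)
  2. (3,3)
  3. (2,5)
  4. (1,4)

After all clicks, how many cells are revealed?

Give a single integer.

Answer: 11

Derivation:
Click 1 (4,0) count=3: revealed 1 new [(4,0)] -> total=1
Click 2 (3,3) count=2: revealed 1 new [(3,3)] -> total=2
Click 3 (2,5) count=3: revealed 1 new [(2,5)] -> total=3
Click 4 (1,4) count=0: revealed 8 new [(0,3) (0,4) (0,5) (1,3) (1,4) (1,5) (2,3) (2,4)] -> total=11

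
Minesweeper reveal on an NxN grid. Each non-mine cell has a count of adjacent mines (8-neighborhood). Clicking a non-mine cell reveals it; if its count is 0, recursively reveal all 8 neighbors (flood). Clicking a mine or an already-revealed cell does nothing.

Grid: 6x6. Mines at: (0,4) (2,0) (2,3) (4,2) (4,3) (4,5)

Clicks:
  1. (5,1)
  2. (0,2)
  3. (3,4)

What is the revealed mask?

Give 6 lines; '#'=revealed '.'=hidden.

Click 1 (5,1) count=1: revealed 1 new [(5,1)] -> total=1
Click 2 (0,2) count=0: revealed 8 new [(0,0) (0,1) (0,2) (0,3) (1,0) (1,1) (1,2) (1,3)] -> total=9
Click 3 (3,4) count=3: revealed 1 new [(3,4)] -> total=10

Answer: ####..
####..
......
....#.
......
.#....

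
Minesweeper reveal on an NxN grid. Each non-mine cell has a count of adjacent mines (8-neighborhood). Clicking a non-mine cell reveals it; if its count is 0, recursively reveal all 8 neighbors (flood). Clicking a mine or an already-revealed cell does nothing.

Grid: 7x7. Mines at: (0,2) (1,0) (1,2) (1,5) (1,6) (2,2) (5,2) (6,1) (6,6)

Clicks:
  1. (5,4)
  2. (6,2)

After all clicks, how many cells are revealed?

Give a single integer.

Click 1 (5,4) count=0: revealed 19 new [(2,3) (2,4) (2,5) (2,6) (3,3) (3,4) (3,5) (3,6) (4,3) (4,4) (4,5) (4,6) (5,3) (5,4) (5,5) (5,6) (6,3) (6,4) (6,5)] -> total=19
Click 2 (6,2) count=2: revealed 1 new [(6,2)] -> total=20

Answer: 20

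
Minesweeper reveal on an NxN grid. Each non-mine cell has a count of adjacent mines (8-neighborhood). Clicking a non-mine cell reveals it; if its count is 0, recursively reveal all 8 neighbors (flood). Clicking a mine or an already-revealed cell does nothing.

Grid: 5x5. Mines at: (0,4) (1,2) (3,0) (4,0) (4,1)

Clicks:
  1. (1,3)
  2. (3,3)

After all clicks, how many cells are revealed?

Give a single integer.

Answer: 11

Derivation:
Click 1 (1,3) count=2: revealed 1 new [(1,3)] -> total=1
Click 2 (3,3) count=0: revealed 10 new [(1,4) (2,2) (2,3) (2,4) (3,2) (3,3) (3,4) (4,2) (4,3) (4,4)] -> total=11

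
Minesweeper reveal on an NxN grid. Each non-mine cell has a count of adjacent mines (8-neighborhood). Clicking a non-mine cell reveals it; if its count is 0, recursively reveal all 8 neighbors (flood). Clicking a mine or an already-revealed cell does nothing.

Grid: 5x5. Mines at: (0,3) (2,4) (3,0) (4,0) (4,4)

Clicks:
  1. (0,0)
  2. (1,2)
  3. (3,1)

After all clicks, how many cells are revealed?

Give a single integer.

Click 1 (0,0) count=0: revealed 17 new [(0,0) (0,1) (0,2) (1,0) (1,1) (1,2) (1,3) (2,0) (2,1) (2,2) (2,3) (3,1) (3,2) (3,3) (4,1) (4,2) (4,3)] -> total=17
Click 2 (1,2) count=1: revealed 0 new [(none)] -> total=17
Click 3 (3,1) count=2: revealed 0 new [(none)] -> total=17

Answer: 17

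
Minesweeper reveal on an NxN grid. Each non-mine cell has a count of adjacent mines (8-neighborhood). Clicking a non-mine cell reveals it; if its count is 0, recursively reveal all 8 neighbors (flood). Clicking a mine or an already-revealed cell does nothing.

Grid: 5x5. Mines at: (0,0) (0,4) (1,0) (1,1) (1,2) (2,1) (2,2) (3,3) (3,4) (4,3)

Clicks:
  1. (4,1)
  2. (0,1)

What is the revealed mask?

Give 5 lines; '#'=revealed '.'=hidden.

Click 1 (4,1) count=0: revealed 6 new [(3,0) (3,1) (3,2) (4,0) (4,1) (4,2)] -> total=6
Click 2 (0,1) count=4: revealed 1 new [(0,1)] -> total=7

Answer: .#...
.....
.....
###..
###..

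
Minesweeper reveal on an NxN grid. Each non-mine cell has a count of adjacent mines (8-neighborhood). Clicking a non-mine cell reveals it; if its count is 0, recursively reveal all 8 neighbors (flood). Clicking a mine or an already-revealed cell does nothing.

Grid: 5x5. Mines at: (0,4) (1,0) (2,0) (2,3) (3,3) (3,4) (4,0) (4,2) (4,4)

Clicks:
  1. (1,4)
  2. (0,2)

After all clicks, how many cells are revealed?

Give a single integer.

Click 1 (1,4) count=2: revealed 1 new [(1,4)] -> total=1
Click 2 (0,2) count=0: revealed 6 new [(0,1) (0,2) (0,3) (1,1) (1,2) (1,3)] -> total=7

Answer: 7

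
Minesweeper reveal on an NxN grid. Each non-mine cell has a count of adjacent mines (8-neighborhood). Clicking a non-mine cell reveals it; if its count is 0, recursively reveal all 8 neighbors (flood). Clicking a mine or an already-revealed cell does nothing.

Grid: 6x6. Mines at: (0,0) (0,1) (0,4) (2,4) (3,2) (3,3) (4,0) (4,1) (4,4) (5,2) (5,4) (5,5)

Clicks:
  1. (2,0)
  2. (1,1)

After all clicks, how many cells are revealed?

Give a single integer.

Click 1 (2,0) count=0: revealed 6 new [(1,0) (1,1) (2,0) (2,1) (3,0) (3,1)] -> total=6
Click 2 (1,1) count=2: revealed 0 new [(none)] -> total=6

Answer: 6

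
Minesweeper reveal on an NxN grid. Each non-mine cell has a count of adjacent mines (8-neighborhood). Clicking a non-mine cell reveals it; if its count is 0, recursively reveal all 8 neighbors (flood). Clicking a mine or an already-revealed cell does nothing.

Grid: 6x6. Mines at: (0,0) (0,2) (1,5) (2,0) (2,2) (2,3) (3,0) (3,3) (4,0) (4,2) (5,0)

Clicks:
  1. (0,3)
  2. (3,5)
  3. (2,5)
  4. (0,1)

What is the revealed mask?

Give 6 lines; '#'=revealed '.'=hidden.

Click 1 (0,3) count=1: revealed 1 new [(0,3)] -> total=1
Click 2 (3,5) count=0: revealed 10 new [(2,4) (2,5) (3,4) (3,5) (4,3) (4,4) (4,5) (5,3) (5,4) (5,5)] -> total=11
Click 3 (2,5) count=1: revealed 0 new [(none)] -> total=11
Click 4 (0,1) count=2: revealed 1 new [(0,1)] -> total=12

Answer: .#.#..
......
....##
....##
...###
...###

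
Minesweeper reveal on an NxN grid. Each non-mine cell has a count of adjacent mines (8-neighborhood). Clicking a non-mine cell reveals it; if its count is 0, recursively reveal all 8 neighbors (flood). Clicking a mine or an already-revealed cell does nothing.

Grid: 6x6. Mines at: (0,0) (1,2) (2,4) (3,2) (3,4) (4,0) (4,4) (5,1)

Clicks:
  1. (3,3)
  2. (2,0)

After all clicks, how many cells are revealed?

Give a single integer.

Click 1 (3,3) count=4: revealed 1 new [(3,3)] -> total=1
Click 2 (2,0) count=0: revealed 6 new [(1,0) (1,1) (2,0) (2,1) (3,0) (3,1)] -> total=7

Answer: 7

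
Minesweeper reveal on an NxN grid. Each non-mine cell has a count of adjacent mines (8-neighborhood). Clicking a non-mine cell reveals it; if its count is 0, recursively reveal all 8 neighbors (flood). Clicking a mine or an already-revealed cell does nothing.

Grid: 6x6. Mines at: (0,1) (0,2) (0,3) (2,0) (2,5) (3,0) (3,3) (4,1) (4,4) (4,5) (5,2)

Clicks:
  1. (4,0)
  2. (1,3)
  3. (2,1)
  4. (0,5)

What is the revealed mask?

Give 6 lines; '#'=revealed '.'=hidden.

Answer: ....##
...###
.#....
......
#.....
......

Derivation:
Click 1 (4,0) count=2: revealed 1 new [(4,0)] -> total=1
Click 2 (1,3) count=2: revealed 1 new [(1,3)] -> total=2
Click 3 (2,1) count=2: revealed 1 new [(2,1)] -> total=3
Click 4 (0,5) count=0: revealed 4 new [(0,4) (0,5) (1,4) (1,5)] -> total=7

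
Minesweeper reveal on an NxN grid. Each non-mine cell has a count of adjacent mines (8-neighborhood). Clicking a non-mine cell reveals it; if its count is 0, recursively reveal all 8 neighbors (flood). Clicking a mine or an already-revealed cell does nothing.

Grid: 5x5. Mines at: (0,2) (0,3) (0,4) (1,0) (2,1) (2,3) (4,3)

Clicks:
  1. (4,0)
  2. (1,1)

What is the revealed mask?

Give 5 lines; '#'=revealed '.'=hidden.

Click 1 (4,0) count=0: revealed 6 new [(3,0) (3,1) (3,2) (4,0) (4,1) (4,2)] -> total=6
Click 2 (1,1) count=3: revealed 1 new [(1,1)] -> total=7

Answer: .....
.#...
.....
###..
###..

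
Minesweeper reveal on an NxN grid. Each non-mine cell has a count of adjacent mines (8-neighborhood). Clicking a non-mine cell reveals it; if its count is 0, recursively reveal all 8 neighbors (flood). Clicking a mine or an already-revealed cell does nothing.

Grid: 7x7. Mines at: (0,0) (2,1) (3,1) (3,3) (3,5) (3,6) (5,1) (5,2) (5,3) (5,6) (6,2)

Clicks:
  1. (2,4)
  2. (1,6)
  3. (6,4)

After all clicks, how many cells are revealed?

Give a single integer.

Click 1 (2,4) count=2: revealed 1 new [(2,4)] -> total=1
Click 2 (1,6) count=0: revealed 16 new [(0,1) (0,2) (0,3) (0,4) (0,5) (0,6) (1,1) (1,2) (1,3) (1,4) (1,5) (1,6) (2,2) (2,3) (2,5) (2,6)] -> total=17
Click 3 (6,4) count=1: revealed 1 new [(6,4)] -> total=18

Answer: 18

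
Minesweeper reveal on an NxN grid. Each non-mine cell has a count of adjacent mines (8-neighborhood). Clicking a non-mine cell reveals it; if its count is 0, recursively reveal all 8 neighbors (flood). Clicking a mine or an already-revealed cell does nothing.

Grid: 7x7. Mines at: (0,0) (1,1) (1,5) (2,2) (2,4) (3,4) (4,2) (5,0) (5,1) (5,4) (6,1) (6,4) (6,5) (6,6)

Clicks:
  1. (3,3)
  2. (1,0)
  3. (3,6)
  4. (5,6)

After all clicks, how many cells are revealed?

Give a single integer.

Answer: 10

Derivation:
Click 1 (3,3) count=4: revealed 1 new [(3,3)] -> total=1
Click 2 (1,0) count=2: revealed 1 new [(1,0)] -> total=2
Click 3 (3,6) count=0: revealed 8 new [(2,5) (2,6) (3,5) (3,6) (4,5) (4,6) (5,5) (5,6)] -> total=10
Click 4 (5,6) count=2: revealed 0 new [(none)] -> total=10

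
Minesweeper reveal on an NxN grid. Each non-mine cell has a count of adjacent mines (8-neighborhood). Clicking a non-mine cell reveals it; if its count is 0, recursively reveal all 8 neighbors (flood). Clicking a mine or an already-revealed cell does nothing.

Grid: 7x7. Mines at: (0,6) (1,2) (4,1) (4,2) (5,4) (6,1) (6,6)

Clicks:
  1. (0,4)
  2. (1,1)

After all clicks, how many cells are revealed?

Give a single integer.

Click 1 (0,4) count=0: revealed 21 new [(0,3) (0,4) (0,5) (1,3) (1,4) (1,5) (1,6) (2,3) (2,4) (2,5) (2,6) (3,3) (3,4) (3,5) (3,6) (4,3) (4,4) (4,5) (4,6) (5,5) (5,6)] -> total=21
Click 2 (1,1) count=1: revealed 1 new [(1,1)] -> total=22

Answer: 22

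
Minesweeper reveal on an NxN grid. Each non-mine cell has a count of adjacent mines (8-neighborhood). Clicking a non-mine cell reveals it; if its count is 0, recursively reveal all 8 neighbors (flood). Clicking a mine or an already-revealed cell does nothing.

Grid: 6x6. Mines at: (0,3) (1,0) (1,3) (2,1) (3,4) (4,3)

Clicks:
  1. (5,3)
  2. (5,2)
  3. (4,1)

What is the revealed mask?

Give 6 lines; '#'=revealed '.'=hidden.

Click 1 (5,3) count=1: revealed 1 new [(5,3)] -> total=1
Click 2 (5,2) count=1: revealed 1 new [(5,2)] -> total=2
Click 3 (4,1) count=0: revealed 8 new [(3,0) (3,1) (3,2) (4,0) (4,1) (4,2) (5,0) (5,1)] -> total=10

Answer: ......
......
......
###...
###...
####..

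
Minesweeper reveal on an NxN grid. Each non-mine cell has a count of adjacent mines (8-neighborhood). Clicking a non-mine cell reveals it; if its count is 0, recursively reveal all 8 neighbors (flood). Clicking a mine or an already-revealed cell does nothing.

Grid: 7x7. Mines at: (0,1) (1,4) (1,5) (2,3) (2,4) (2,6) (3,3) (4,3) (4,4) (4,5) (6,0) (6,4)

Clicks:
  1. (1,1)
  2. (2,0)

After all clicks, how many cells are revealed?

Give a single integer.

Answer: 15

Derivation:
Click 1 (1,1) count=1: revealed 1 new [(1,1)] -> total=1
Click 2 (2,0) count=0: revealed 14 new [(1,0) (1,2) (2,0) (2,1) (2,2) (3,0) (3,1) (3,2) (4,0) (4,1) (4,2) (5,0) (5,1) (5,2)] -> total=15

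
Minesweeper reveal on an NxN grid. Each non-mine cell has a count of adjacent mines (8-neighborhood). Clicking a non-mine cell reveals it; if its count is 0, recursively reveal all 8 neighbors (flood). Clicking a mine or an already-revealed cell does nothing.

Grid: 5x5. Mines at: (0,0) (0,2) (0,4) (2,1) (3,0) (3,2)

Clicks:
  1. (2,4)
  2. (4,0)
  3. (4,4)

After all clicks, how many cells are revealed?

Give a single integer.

Answer: 9

Derivation:
Click 1 (2,4) count=0: revealed 8 new [(1,3) (1,4) (2,3) (2,4) (3,3) (3,4) (4,3) (4,4)] -> total=8
Click 2 (4,0) count=1: revealed 1 new [(4,0)] -> total=9
Click 3 (4,4) count=0: revealed 0 new [(none)] -> total=9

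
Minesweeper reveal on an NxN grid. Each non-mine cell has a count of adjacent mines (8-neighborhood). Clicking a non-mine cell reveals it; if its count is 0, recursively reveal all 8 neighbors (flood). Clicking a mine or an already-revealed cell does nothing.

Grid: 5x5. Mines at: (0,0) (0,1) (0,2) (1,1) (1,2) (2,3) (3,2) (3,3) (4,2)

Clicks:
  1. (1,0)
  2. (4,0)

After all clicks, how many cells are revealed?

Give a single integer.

Answer: 7

Derivation:
Click 1 (1,0) count=3: revealed 1 new [(1,0)] -> total=1
Click 2 (4,0) count=0: revealed 6 new [(2,0) (2,1) (3,0) (3,1) (4,0) (4,1)] -> total=7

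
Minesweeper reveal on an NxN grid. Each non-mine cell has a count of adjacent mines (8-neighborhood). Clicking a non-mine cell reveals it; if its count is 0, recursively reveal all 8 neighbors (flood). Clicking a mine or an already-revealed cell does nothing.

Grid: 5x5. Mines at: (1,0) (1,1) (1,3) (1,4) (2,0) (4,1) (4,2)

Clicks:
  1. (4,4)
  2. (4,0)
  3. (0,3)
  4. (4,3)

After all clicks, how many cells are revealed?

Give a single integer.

Click 1 (4,4) count=0: revealed 6 new [(2,3) (2,4) (3,3) (3,4) (4,3) (4,4)] -> total=6
Click 2 (4,0) count=1: revealed 1 new [(4,0)] -> total=7
Click 3 (0,3) count=2: revealed 1 new [(0,3)] -> total=8
Click 4 (4,3) count=1: revealed 0 new [(none)] -> total=8

Answer: 8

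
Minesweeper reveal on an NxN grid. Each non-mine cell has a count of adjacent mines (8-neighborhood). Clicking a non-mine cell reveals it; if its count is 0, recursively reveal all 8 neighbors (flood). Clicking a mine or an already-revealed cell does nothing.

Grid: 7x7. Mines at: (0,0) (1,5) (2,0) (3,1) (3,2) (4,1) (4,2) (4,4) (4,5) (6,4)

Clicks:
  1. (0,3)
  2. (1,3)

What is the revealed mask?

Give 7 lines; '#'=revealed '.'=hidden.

Answer: .####..
.####..
.####..
.......
.......
.......
.......

Derivation:
Click 1 (0,3) count=0: revealed 12 new [(0,1) (0,2) (0,3) (0,4) (1,1) (1,2) (1,3) (1,4) (2,1) (2,2) (2,3) (2,4)] -> total=12
Click 2 (1,3) count=0: revealed 0 new [(none)] -> total=12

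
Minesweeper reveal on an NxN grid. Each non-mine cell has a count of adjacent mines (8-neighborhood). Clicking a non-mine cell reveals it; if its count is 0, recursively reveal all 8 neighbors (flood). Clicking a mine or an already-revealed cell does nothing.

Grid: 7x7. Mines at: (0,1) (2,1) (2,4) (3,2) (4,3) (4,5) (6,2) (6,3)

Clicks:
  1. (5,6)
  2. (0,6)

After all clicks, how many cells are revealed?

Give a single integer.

Click 1 (5,6) count=1: revealed 1 new [(5,6)] -> total=1
Click 2 (0,6) count=0: revealed 14 new [(0,2) (0,3) (0,4) (0,5) (0,6) (1,2) (1,3) (1,4) (1,5) (1,6) (2,5) (2,6) (3,5) (3,6)] -> total=15

Answer: 15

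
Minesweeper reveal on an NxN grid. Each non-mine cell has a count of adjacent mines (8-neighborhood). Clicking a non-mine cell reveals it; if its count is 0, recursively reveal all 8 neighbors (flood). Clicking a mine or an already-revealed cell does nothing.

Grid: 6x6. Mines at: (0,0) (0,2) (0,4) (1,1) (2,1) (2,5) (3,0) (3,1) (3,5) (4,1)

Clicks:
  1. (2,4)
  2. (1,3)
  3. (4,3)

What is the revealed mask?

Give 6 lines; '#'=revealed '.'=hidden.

Answer: ......
..###.
..###.
..###.
..####
..####

Derivation:
Click 1 (2,4) count=2: revealed 1 new [(2,4)] -> total=1
Click 2 (1,3) count=2: revealed 1 new [(1,3)] -> total=2
Click 3 (4,3) count=0: revealed 15 new [(1,2) (1,4) (2,2) (2,3) (3,2) (3,3) (3,4) (4,2) (4,3) (4,4) (4,5) (5,2) (5,3) (5,4) (5,5)] -> total=17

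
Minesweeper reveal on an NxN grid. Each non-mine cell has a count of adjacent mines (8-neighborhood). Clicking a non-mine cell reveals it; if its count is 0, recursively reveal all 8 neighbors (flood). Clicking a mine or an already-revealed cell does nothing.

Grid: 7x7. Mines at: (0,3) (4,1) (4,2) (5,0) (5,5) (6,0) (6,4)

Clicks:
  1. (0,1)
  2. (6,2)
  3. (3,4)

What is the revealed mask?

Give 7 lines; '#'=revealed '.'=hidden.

Click 1 (0,1) count=0: revealed 31 new [(0,0) (0,1) (0,2) (0,4) (0,5) (0,6) (1,0) (1,1) (1,2) (1,3) (1,4) (1,5) (1,6) (2,0) (2,1) (2,2) (2,3) (2,4) (2,5) (2,6) (3,0) (3,1) (3,2) (3,3) (3,4) (3,5) (3,6) (4,3) (4,4) (4,5) (4,6)] -> total=31
Click 2 (6,2) count=0: revealed 6 new [(5,1) (5,2) (5,3) (6,1) (6,2) (6,3)] -> total=37
Click 3 (3,4) count=0: revealed 0 new [(none)] -> total=37

Answer: ###.###
#######
#######
#######
...####
.###...
.###...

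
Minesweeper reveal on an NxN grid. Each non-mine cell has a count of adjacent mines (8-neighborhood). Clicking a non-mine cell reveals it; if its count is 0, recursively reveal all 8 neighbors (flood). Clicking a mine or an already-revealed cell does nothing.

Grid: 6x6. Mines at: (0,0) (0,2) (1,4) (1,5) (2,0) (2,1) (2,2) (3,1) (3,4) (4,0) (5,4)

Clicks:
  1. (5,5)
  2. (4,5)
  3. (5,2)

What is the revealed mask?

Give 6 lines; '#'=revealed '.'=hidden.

Answer: ......
......
......
......
.###.#
.###.#

Derivation:
Click 1 (5,5) count=1: revealed 1 new [(5,5)] -> total=1
Click 2 (4,5) count=2: revealed 1 new [(4,5)] -> total=2
Click 3 (5,2) count=0: revealed 6 new [(4,1) (4,2) (4,3) (5,1) (5,2) (5,3)] -> total=8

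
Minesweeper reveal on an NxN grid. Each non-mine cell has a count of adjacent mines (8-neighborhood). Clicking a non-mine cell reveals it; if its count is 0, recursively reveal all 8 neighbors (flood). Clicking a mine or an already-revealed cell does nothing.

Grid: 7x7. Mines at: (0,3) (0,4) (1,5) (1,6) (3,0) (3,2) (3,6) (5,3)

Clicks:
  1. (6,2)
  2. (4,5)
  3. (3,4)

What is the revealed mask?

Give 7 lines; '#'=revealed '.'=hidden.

Click 1 (6,2) count=1: revealed 1 new [(6,2)] -> total=1
Click 2 (4,5) count=1: revealed 1 new [(4,5)] -> total=2
Click 3 (3,4) count=0: revealed 8 new [(2,3) (2,4) (2,5) (3,3) (3,4) (3,5) (4,3) (4,4)] -> total=10

Answer: .......
.......
...###.
...###.
...###.
.......
..#....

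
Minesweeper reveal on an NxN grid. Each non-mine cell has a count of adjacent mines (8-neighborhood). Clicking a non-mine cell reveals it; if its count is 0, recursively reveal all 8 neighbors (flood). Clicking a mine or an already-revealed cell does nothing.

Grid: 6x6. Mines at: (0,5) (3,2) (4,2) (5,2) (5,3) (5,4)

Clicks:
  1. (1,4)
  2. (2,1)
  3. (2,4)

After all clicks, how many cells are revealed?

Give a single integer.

Answer: 29

Derivation:
Click 1 (1,4) count=1: revealed 1 new [(1,4)] -> total=1
Click 2 (2,1) count=1: revealed 1 new [(2,1)] -> total=2
Click 3 (2,4) count=0: revealed 27 new [(0,0) (0,1) (0,2) (0,3) (0,4) (1,0) (1,1) (1,2) (1,3) (1,5) (2,0) (2,2) (2,3) (2,4) (2,5) (3,0) (3,1) (3,3) (3,4) (3,5) (4,0) (4,1) (4,3) (4,4) (4,5) (5,0) (5,1)] -> total=29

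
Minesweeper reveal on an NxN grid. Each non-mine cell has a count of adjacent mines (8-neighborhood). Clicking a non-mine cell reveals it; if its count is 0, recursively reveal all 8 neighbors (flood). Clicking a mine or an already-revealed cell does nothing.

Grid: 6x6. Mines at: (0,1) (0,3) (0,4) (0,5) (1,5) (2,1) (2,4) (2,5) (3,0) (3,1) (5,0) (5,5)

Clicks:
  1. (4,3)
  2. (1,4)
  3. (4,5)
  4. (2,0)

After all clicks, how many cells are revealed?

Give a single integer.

Click 1 (4,3) count=0: revealed 11 new [(3,2) (3,3) (3,4) (4,1) (4,2) (4,3) (4,4) (5,1) (5,2) (5,3) (5,4)] -> total=11
Click 2 (1,4) count=6: revealed 1 new [(1,4)] -> total=12
Click 3 (4,5) count=1: revealed 1 new [(4,5)] -> total=13
Click 4 (2,0) count=3: revealed 1 new [(2,0)] -> total=14

Answer: 14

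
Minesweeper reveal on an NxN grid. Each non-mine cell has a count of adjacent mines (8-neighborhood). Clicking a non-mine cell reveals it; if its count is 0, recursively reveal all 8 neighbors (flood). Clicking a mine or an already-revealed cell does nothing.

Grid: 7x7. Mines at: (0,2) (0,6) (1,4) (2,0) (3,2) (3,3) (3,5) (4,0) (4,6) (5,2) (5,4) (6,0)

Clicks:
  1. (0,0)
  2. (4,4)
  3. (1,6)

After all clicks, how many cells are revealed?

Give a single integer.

Click 1 (0,0) count=0: revealed 4 new [(0,0) (0,1) (1,0) (1,1)] -> total=4
Click 2 (4,4) count=3: revealed 1 new [(4,4)] -> total=5
Click 3 (1,6) count=1: revealed 1 new [(1,6)] -> total=6

Answer: 6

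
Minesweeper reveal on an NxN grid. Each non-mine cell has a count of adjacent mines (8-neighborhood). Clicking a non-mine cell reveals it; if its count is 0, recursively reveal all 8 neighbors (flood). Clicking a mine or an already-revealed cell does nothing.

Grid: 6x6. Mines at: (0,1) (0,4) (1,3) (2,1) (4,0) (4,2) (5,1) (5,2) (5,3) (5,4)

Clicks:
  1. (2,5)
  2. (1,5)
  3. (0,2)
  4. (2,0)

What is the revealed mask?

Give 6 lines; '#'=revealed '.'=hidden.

Click 1 (2,5) count=0: revealed 11 new [(1,4) (1,5) (2,3) (2,4) (2,5) (3,3) (3,4) (3,5) (4,3) (4,4) (4,5)] -> total=11
Click 2 (1,5) count=1: revealed 0 new [(none)] -> total=11
Click 3 (0,2) count=2: revealed 1 new [(0,2)] -> total=12
Click 4 (2,0) count=1: revealed 1 new [(2,0)] -> total=13

Answer: ..#...
....##
#..###
...###
...###
......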